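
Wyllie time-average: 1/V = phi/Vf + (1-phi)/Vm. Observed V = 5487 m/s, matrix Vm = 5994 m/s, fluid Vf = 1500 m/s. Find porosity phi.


1/V - 1/Vm = 1/5487 - 1/5994 = 1.542e-05
1/Vf - 1/Vm = 1/1500 - 1/5994 = 0.00049983
phi = 1.542e-05 / 0.00049983 = 0.0308

0.0308


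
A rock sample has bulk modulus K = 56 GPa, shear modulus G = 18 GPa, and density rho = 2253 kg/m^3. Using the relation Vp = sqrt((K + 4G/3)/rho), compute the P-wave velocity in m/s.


First compute the effective modulus:
K + 4G/3 = 56e9 + 4*18e9/3 = 80000000000.0 Pa
Then divide by density:
80000000000.0 / 2253 = 35508211.2739 Pa/(kg/m^3)
Take the square root:
Vp = sqrt(35508211.2739) = 5958.88 m/s

5958.88


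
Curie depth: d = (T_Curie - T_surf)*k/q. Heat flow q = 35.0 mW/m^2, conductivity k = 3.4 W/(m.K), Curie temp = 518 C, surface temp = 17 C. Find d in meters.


T_Curie - T_surf = 518 - 17 = 501 C
Convert q to W/m^2: 35.0 mW/m^2 = 0.035 W/m^2
d = 501 * 3.4 / 0.035 = 48668.57 m

48668.57


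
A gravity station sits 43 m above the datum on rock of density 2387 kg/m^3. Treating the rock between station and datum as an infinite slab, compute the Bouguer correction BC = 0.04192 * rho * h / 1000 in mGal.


BC = 0.04192 * rho * h / 1000
= 0.04192 * 2387 * 43 / 1000
= 4.3027 mGal

4.3027


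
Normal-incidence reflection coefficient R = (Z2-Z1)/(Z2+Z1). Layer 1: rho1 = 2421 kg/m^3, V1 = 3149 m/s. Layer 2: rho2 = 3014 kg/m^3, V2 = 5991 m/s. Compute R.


Z1 = 2421 * 3149 = 7623729
Z2 = 3014 * 5991 = 18056874
R = (18056874 - 7623729) / (18056874 + 7623729) = 10433145 / 25680603 = 0.4063

0.4063


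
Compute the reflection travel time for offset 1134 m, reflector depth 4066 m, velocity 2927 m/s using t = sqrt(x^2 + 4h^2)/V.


x^2 + 4h^2 = 1134^2 + 4*4066^2 = 1285956 + 66129424 = 67415380
sqrt(67415380) = 8210.6869
t = 8210.6869 / 2927 = 2.8052 s

2.8052


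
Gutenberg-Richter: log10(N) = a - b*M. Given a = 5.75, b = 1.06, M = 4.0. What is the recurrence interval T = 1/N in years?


log10(N) = 5.75 - 1.06*4.0 = 1.51
N = 10^1.51 = 32.359366
T = 1/N = 1/32.359366 = 0.0309 years

0.0309


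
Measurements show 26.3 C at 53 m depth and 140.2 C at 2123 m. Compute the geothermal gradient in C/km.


dT = 140.2 - 26.3 = 113.9 C
dz = 2123 - 53 = 2070 m
gradient = dT/dz * 1000 = 113.9/2070 * 1000 = 55.0242 C/km

55.0242


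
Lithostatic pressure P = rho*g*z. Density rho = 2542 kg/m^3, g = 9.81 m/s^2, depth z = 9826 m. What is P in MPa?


P = rho * g * z / 1e6
= 2542 * 9.81 * 9826 / 1e6
= 245031158.52 / 1e6
= 245.0312 MPa

245.0312


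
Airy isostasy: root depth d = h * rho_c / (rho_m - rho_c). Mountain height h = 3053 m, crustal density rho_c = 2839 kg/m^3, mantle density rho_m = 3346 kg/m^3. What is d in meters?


rho_m - rho_c = 3346 - 2839 = 507
d = 3053 * 2839 / 507
= 8667467 / 507
= 17095.6 m

17095.6


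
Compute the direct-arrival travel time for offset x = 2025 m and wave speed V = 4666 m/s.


t = x / V
= 2025 / 4666
= 0.434 s

0.434


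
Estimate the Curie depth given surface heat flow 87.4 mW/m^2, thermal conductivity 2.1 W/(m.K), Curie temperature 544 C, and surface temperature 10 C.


T_Curie - T_surf = 544 - 10 = 534 C
Convert q to W/m^2: 87.4 mW/m^2 = 0.0874 W/m^2
d = 534 * 2.1 / 0.0874 = 12830.66 m

12830.66


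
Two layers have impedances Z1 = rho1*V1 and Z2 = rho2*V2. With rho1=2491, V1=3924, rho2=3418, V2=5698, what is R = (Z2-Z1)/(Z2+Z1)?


Z1 = 2491 * 3924 = 9774684
Z2 = 3418 * 5698 = 19475764
R = (19475764 - 9774684) / (19475764 + 9774684) = 9701080 / 29250448 = 0.3317

0.3317


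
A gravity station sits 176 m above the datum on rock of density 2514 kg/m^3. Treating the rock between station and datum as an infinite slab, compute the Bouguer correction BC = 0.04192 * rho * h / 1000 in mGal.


BC = 0.04192 * rho * h / 1000
= 0.04192 * 2514 * 176 / 1000
= 18.5481 mGal

18.5481


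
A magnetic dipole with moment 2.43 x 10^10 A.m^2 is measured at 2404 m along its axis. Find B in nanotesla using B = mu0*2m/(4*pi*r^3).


m = 2.43 x 10^10 = 24300000000 A.m^2
2m = 48600000000 A.m^2
r^3 = 2404^3 = 13893235264
B = (4pi*10^-7) * 48600000000 / (4*pi * 13893235264) * 1e9
= 61072.561186 / 174587543359.91 * 1e9
= 349.8105 nT

349.8105


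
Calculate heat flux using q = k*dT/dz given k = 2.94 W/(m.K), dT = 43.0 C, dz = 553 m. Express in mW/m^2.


q = k * dT / dz * 1000
= 2.94 * 43.0 / 553 * 1000
= 0.228608 * 1000
= 228.6076 mW/m^2

228.6076


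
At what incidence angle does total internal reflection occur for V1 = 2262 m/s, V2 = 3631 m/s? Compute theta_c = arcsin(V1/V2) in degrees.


V1/V2 = 2262/3631 = 0.622969
theta_c = arcsin(0.622969) = 38.5333 degrees

38.5333


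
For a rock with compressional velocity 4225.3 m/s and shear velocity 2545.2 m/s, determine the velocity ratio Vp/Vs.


Vp/Vs = 4225.3 / 2545.2
= 1.6601

1.6601


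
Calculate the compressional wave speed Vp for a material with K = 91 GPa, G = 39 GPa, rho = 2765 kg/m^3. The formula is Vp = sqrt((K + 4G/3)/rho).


First compute the effective modulus:
K + 4G/3 = 91e9 + 4*39e9/3 = 143000000000.0 Pa
Then divide by density:
143000000000.0 / 2765 = 51717902.3508 Pa/(kg/m^3)
Take the square root:
Vp = sqrt(51717902.3508) = 7191.52 m/s

7191.52


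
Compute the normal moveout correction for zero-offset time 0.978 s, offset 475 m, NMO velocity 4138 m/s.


x/Vnmo = 475/4138 = 0.11479
(x/Vnmo)^2 = 0.013177
t0^2 = 0.956484
sqrt(0.956484 + 0.013177) = 0.984714
dt = 0.984714 - 0.978 = 0.006714

0.006714


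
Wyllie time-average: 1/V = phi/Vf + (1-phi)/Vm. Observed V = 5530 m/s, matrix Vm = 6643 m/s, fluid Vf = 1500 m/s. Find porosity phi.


1/V - 1/Vm = 1/5530 - 1/6643 = 3.03e-05
1/Vf - 1/Vm = 1/1500 - 1/6643 = 0.00051613
phi = 3.03e-05 / 0.00051613 = 0.0587

0.0587


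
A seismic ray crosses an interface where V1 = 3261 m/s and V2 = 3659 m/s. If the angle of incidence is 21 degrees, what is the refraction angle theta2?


sin(theta1) = sin(21 deg) = 0.358368
sin(theta2) = V2/V1 * sin(theta1) = 3659/3261 * 0.358368 = 0.402106
theta2 = arcsin(0.402106) = 23.7099 degrees

23.7099


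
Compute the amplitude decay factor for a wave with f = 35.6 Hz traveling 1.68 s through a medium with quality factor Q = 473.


pi*f*t/Q = pi*35.6*1.68/473 = 0.397235
A/A0 = exp(-0.397235) = 0.672176

0.672176


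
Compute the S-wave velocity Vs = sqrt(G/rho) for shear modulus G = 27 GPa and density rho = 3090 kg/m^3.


Convert G to Pa: G = 27e9 Pa
Compute G/rho = 27e9 / 3090 = 8737864.0777
Vs = sqrt(8737864.0777) = 2955.99 m/s

2955.99


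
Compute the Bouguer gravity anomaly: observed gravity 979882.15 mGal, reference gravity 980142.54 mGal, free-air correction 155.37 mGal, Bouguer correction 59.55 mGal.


BA = g_obs - g_ref + FAC - BC
= 979882.15 - 980142.54 + 155.37 - 59.55
= -164.57 mGal

-164.57


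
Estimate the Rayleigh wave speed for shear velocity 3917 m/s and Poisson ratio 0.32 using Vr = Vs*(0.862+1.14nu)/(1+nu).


Numerator factor = 0.862 + 1.14*0.32 = 1.2268
Denominator = 1 + 0.32 = 1.32
Vr = 3917 * 1.2268 / 1.32 = 3640.44 m/s

3640.44


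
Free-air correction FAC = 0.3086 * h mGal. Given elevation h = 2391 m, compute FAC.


FAC = 0.3086 * h
= 0.3086 * 2391
= 737.8626 mGal

737.8626


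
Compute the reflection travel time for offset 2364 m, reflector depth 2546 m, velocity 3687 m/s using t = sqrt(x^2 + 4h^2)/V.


x^2 + 4h^2 = 2364^2 + 4*2546^2 = 5588496 + 25928464 = 31516960
sqrt(31516960) = 5613.9968
t = 5613.9968 / 3687 = 1.5226 s

1.5226


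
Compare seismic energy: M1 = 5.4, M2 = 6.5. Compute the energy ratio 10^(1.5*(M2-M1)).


M2 - M1 = 6.5 - 5.4 = 1.1
1.5 * 1.1 = 1.65
ratio = 10^1.65 = 44.67

44.67


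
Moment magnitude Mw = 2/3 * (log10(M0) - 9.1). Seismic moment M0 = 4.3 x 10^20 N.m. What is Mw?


log10(M0) = log10(4.3 x 10^20) = 20.6335
Mw = 2/3 * (20.6335 - 9.1)
= 2/3 * 11.5335
= 7.69

7.69


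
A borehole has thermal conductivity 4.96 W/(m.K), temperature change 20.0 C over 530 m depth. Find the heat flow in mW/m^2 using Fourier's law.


q = k * dT / dz * 1000
= 4.96 * 20.0 / 530 * 1000
= 0.18717 * 1000
= 187.1698 mW/m^2

187.1698


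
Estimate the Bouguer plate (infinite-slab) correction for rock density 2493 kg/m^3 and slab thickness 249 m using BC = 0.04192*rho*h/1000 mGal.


BC = 0.04192 * rho * h / 1000
= 0.04192 * 2493 * 249 / 1000
= 26.0221 mGal

26.0221


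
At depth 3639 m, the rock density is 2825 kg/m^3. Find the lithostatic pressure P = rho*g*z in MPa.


P = rho * g * z / 1e6
= 2825 * 9.81 * 3639 / 1e6
= 100848516.75 / 1e6
= 100.8485 MPa

100.8485


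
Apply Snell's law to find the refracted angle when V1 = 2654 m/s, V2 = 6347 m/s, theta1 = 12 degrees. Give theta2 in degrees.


sin(theta1) = sin(12 deg) = 0.207912
sin(theta2) = V2/V1 * sin(theta1) = 6347/2654 * 0.207912 = 0.497218
theta2 = arcsin(0.497218) = 29.8161 degrees

29.8161


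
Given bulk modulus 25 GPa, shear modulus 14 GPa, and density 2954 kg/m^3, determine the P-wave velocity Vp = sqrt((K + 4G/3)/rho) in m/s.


First compute the effective modulus:
K + 4G/3 = 25e9 + 4*14e9/3 = 43666666666.67 Pa
Then divide by density:
43666666666.67 / 2954 = 14782216.204 Pa/(kg/m^3)
Take the square root:
Vp = sqrt(14782216.204) = 3844.76 m/s

3844.76


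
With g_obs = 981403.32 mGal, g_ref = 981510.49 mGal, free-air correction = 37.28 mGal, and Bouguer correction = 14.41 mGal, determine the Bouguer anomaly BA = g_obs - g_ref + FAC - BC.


BA = g_obs - g_ref + FAC - BC
= 981403.32 - 981510.49 + 37.28 - 14.41
= -84.3 mGal

-84.3


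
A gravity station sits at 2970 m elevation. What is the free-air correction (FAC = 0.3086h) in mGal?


FAC = 0.3086 * h
= 0.3086 * 2970
= 916.542 mGal

916.542


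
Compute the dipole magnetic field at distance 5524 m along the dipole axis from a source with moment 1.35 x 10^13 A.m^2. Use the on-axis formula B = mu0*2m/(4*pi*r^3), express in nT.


m = 1.35 x 10^13 = 13500000000000 A.m^2
2m = 27000000000000 A.m^2
r^3 = 5524^3 = 168562517824
B = (4pi*10^-7) * 27000000000000 / (4*pi * 168562517824) * 1e9
= 33929200.65877 / 2118219070665.91 * 1e9
= 16017.7959 nT

16017.7959


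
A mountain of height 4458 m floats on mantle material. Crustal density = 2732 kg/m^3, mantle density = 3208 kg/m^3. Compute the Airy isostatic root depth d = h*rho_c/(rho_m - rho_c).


rho_m - rho_c = 3208 - 2732 = 476
d = 4458 * 2732 / 476
= 12179256 / 476
= 25586.67 m

25586.67


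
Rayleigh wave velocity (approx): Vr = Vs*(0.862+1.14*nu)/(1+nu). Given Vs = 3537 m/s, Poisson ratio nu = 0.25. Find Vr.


Numerator factor = 0.862 + 1.14*0.25 = 1.147
Denominator = 1 + 0.25 = 1.25
Vr = 3537 * 1.147 / 1.25 = 3245.55 m/s

3245.55


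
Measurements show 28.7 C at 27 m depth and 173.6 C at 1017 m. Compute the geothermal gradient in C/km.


dT = 173.6 - 28.7 = 144.9 C
dz = 1017 - 27 = 990 m
gradient = dT/dz * 1000 = 144.9/990 * 1000 = 146.3636 C/km

146.3636


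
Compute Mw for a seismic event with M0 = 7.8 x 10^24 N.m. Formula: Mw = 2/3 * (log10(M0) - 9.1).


log10(M0) = log10(7.8 x 10^24) = 24.8921
Mw = 2/3 * (24.8921 - 9.1)
= 2/3 * 15.7921
= 10.53

10.53


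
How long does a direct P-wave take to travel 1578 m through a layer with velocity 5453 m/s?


t = x / V
= 1578 / 5453
= 0.2894 s

0.2894


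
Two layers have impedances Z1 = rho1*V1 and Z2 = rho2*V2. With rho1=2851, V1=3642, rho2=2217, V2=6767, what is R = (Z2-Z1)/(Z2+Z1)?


Z1 = 2851 * 3642 = 10383342
Z2 = 2217 * 6767 = 15002439
R = (15002439 - 10383342) / (15002439 + 10383342) = 4619097 / 25385781 = 0.182

0.182


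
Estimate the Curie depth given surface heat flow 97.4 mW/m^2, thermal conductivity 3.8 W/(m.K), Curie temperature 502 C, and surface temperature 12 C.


T_Curie - T_surf = 502 - 12 = 490 C
Convert q to W/m^2: 97.4 mW/m^2 = 0.0974 W/m^2
d = 490 * 3.8 / 0.0974 = 19117.04 m

19117.04


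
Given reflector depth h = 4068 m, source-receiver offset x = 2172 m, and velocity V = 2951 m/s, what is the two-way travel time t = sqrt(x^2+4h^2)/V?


x^2 + 4h^2 = 2172^2 + 4*4068^2 = 4717584 + 66194496 = 70912080
sqrt(70912080) = 8420.9311
t = 8420.9311 / 2951 = 2.8536 s

2.8536


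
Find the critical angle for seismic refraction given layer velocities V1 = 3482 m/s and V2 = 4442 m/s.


V1/V2 = 3482/4442 = 0.783881
theta_c = arcsin(0.783881) = 51.6173 degrees

51.6173


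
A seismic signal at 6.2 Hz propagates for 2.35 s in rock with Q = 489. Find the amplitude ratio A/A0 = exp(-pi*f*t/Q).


pi*f*t/Q = pi*6.2*2.35/489 = 0.093605
A/A0 = exp(-0.093605) = 0.910642

0.910642


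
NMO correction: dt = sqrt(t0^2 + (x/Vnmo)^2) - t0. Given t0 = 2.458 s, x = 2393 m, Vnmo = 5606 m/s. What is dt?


x/Vnmo = 2393/5606 = 0.426864
(x/Vnmo)^2 = 0.182213
t0^2 = 6.041764
sqrt(6.041764 + 0.182213) = 2.49479
dt = 2.49479 - 2.458 = 0.03679

0.03679


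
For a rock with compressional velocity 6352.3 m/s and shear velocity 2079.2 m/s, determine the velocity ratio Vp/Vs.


Vp/Vs = 6352.3 / 2079.2
= 3.0552

3.0552


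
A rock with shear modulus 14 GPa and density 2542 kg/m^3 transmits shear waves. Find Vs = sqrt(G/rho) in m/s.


Convert G to Pa: G = 14e9 Pa
Compute G/rho = 14e9 / 2542 = 5507474.4296
Vs = sqrt(5507474.4296) = 2346.8 m/s

2346.8


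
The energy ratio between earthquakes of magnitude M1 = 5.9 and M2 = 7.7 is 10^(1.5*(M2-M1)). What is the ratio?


M2 - M1 = 7.7 - 5.9 = 1.8
1.5 * 1.8 = 2.7
ratio = 10^2.7 = 501.19

501.19


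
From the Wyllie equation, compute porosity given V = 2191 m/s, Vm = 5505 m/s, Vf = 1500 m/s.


1/V - 1/Vm = 1/2191 - 1/5505 = 0.00027476
1/Vf - 1/Vm = 1/1500 - 1/5505 = 0.00048501
phi = 0.00027476 / 0.00048501 = 0.5665

0.5665


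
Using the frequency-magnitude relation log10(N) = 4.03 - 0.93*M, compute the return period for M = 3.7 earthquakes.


log10(N) = 4.03 - 0.93*3.7 = 0.589
N = 10^0.589 = 3.881504
T = 1/N = 1/3.881504 = 0.2576 years

0.2576


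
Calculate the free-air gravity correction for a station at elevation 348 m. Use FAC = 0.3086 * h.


FAC = 0.3086 * h
= 0.3086 * 348
= 107.3928 mGal

107.3928


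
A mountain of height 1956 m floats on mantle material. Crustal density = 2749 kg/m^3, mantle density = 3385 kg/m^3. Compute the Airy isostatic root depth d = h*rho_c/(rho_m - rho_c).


rho_m - rho_c = 3385 - 2749 = 636
d = 1956 * 2749 / 636
= 5377044 / 636
= 8454.47 m

8454.47


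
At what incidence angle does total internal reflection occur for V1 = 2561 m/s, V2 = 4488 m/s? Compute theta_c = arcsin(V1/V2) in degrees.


V1/V2 = 2561/4488 = 0.570633
theta_c = arcsin(0.570633) = 34.7944 degrees

34.7944


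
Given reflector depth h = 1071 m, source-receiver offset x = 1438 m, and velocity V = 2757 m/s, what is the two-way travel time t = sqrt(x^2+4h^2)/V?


x^2 + 4h^2 = 1438^2 + 4*1071^2 = 2067844 + 4588164 = 6656008
sqrt(6656008) = 2579.924
t = 2579.924 / 2757 = 0.9358 s

0.9358


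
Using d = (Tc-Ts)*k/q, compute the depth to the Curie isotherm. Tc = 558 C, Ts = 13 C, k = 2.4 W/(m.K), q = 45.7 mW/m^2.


T_Curie - T_surf = 558 - 13 = 545 C
Convert q to W/m^2: 45.7 mW/m^2 = 0.0457 W/m^2
d = 545 * 2.4 / 0.0457 = 28621.44 m

28621.44


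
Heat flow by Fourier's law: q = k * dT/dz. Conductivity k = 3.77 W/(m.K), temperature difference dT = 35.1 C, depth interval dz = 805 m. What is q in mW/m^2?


q = k * dT / dz * 1000
= 3.77 * 35.1 / 805 * 1000
= 0.164381 * 1000
= 164.3814 mW/m^2

164.3814


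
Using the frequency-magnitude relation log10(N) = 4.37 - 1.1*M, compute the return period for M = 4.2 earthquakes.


log10(N) = 4.37 - 1.1*4.2 = -0.25
N = 10^-0.25 = 0.562341
T = 1/N = 1/0.562341 = 1.7783 years

1.7783


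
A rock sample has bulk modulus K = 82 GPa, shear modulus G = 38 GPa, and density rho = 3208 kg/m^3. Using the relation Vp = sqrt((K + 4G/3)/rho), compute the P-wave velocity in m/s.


First compute the effective modulus:
K + 4G/3 = 82e9 + 4*38e9/3 = 132666666666.67 Pa
Then divide by density:
132666666666.67 / 3208 = 41354945.9684 Pa/(kg/m^3)
Take the square root:
Vp = sqrt(41354945.9684) = 6430.78 m/s

6430.78


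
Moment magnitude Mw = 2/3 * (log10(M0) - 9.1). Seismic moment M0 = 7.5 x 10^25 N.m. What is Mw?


log10(M0) = log10(7.5 x 10^25) = 25.8751
Mw = 2/3 * (25.8751 - 9.1)
= 2/3 * 16.7751
= 11.18

11.18


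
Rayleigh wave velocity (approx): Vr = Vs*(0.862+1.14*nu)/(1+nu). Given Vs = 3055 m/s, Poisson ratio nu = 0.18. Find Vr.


Numerator factor = 0.862 + 1.14*0.18 = 1.0672
Denominator = 1 + 0.18 = 1.18
Vr = 3055 * 1.0672 / 1.18 = 2762.96 m/s

2762.96


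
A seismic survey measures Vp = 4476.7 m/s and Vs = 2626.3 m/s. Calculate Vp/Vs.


Vp/Vs = 4476.7 / 2626.3
= 1.7046

1.7046


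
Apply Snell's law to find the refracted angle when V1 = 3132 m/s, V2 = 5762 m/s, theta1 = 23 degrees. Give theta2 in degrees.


sin(theta1) = sin(23 deg) = 0.390731
sin(theta2) = V2/V1 * sin(theta1) = 5762/3132 * 0.390731 = 0.718835
theta2 = arcsin(0.718835) = 45.9584 degrees

45.9584


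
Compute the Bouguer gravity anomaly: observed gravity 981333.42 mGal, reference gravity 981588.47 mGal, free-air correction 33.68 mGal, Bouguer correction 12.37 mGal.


BA = g_obs - g_ref + FAC - BC
= 981333.42 - 981588.47 + 33.68 - 12.37
= -233.74 mGal

-233.74


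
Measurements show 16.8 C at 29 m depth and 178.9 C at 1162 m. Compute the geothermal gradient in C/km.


dT = 178.9 - 16.8 = 162.1 C
dz = 1162 - 29 = 1133 m
gradient = dT/dz * 1000 = 162.1/1133 * 1000 = 143.0715 C/km

143.0715


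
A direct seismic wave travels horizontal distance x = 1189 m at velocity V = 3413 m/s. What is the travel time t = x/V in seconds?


t = x / V
= 1189 / 3413
= 0.3484 s

0.3484


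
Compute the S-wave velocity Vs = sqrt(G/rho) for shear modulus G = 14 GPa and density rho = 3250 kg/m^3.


Convert G to Pa: G = 14e9 Pa
Compute G/rho = 14e9 / 3250 = 4307692.3077
Vs = sqrt(4307692.3077) = 2075.5 m/s

2075.5


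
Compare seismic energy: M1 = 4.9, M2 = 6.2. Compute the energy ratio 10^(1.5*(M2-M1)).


M2 - M1 = 6.2 - 4.9 = 1.3
1.5 * 1.3 = 1.95
ratio = 10^1.95 = 89.13

89.13


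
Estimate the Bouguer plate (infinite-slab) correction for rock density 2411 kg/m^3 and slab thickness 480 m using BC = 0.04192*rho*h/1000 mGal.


BC = 0.04192 * rho * h / 1000
= 0.04192 * 2411 * 480 / 1000
= 48.5132 mGal

48.5132


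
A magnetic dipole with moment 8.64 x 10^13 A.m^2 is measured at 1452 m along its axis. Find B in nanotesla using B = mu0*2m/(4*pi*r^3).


m = 8.64 x 10^13 = 86400000000000 A.m^2
2m = 172800000000000 A.m^2
r^3 = 1452^3 = 3061257408
B = (4pi*10^-7) * 172800000000000 / (4*pi * 3061257408) * 1e9
= 217146884.216127 / 38468895134.88 * 1e9
= 5644739.3005 nT

5644739.3005


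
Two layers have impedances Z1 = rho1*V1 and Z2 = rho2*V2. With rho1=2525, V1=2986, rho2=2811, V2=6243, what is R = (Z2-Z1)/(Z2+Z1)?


Z1 = 2525 * 2986 = 7539650
Z2 = 2811 * 6243 = 17549073
R = (17549073 - 7539650) / (17549073 + 7539650) = 10009423 / 25088723 = 0.399

0.399


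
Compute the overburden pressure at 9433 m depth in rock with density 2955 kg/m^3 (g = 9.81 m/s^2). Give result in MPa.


P = rho * g * z / 1e6
= 2955 * 9.81 * 9433 / 1e6
= 273448992.15 / 1e6
= 273.449 MPa

273.449


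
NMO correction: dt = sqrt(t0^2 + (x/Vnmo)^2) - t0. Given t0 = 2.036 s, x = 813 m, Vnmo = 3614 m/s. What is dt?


x/Vnmo = 813/3614 = 0.224958
(x/Vnmo)^2 = 0.050606
t0^2 = 4.145296
sqrt(4.145296 + 0.050606) = 2.04839
dt = 2.04839 - 2.036 = 0.01239

0.01239


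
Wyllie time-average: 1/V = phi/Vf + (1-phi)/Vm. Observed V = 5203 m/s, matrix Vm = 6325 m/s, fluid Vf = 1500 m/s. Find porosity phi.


1/V - 1/Vm = 1/5203 - 1/6325 = 3.409e-05
1/Vf - 1/Vm = 1/1500 - 1/6325 = 0.00050856
phi = 3.409e-05 / 0.00050856 = 0.067

0.067


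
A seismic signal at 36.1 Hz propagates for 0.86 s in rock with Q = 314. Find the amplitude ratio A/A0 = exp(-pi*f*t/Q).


pi*f*t/Q = pi*36.1*0.86/314 = 0.310617
A/A0 = exp(-0.310617) = 0.732994

0.732994


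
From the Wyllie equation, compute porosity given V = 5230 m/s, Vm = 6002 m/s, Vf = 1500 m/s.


1/V - 1/Vm = 1/5230 - 1/6002 = 2.459e-05
1/Vf - 1/Vm = 1/1500 - 1/6002 = 0.00050006
phi = 2.459e-05 / 0.00050006 = 0.0492

0.0492


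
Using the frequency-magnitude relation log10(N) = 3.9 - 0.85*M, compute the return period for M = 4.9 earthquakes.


log10(N) = 3.9 - 0.85*4.9 = -0.265
N = 10^-0.265 = 0.54325
T = 1/N = 1/0.54325 = 1.8408 years

1.8408


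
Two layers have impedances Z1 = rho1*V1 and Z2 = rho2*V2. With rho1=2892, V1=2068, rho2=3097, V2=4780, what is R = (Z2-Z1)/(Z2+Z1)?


Z1 = 2892 * 2068 = 5980656
Z2 = 3097 * 4780 = 14803660
R = (14803660 - 5980656) / (14803660 + 5980656) = 8823004 / 20784316 = 0.4245

0.4245


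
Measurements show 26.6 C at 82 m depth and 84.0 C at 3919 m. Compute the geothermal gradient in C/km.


dT = 84.0 - 26.6 = 57.4 C
dz = 3919 - 82 = 3837 m
gradient = dT/dz * 1000 = 57.4/3837 * 1000 = 14.9596 C/km

14.9596


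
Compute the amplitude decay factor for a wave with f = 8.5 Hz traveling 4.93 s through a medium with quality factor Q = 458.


pi*f*t/Q = pi*8.5*4.93/458 = 0.287442
A/A0 = exp(-0.287442) = 0.75018

0.75018


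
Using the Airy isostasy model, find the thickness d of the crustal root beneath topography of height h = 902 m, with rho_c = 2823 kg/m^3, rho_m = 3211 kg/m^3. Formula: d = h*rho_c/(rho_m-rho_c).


rho_m - rho_c = 3211 - 2823 = 388
d = 902 * 2823 / 388
= 2546346 / 388
= 6562.75 m

6562.75


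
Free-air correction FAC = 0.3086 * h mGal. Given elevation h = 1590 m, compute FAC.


FAC = 0.3086 * h
= 0.3086 * 1590
= 490.674 mGal

490.674


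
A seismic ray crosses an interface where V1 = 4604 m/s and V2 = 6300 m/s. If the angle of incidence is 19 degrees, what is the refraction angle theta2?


sin(theta1) = sin(19 deg) = 0.325568
sin(theta2) = V2/V1 * sin(theta1) = 6300/4604 * 0.325568 = 0.445499
theta2 = arcsin(0.445499) = 26.4553 degrees

26.4553


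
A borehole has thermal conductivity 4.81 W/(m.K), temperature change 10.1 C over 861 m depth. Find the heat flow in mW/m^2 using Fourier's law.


q = k * dT / dz * 1000
= 4.81 * 10.1 / 861 * 1000
= 0.056424 * 1000
= 56.4239 mW/m^2

56.4239


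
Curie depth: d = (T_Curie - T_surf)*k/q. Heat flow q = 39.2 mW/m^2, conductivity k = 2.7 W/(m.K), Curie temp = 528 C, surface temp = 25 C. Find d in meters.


T_Curie - T_surf = 528 - 25 = 503 C
Convert q to W/m^2: 39.2 mW/m^2 = 0.0392 W/m^2
d = 503 * 2.7 / 0.0392 = 34645.41 m

34645.41


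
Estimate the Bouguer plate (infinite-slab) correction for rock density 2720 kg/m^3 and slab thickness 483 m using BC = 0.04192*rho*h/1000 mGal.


BC = 0.04192 * rho * h / 1000
= 0.04192 * 2720 * 483 / 1000
= 55.0728 mGal

55.0728


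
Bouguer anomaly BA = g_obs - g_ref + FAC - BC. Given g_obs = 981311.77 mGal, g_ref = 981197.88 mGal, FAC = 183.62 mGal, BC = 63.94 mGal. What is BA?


BA = g_obs - g_ref + FAC - BC
= 981311.77 - 981197.88 + 183.62 - 63.94
= 233.57 mGal

233.57


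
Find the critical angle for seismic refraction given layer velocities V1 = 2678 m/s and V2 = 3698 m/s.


V1/V2 = 2678/3698 = 0.724175
theta_c = arcsin(0.724175) = 46.4003 degrees

46.4003


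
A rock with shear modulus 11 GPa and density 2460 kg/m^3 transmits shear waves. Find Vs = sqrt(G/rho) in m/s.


Convert G to Pa: G = 11e9 Pa
Compute G/rho = 11e9 / 2460 = 4471544.7154
Vs = sqrt(4471544.7154) = 2114.6 m/s

2114.6


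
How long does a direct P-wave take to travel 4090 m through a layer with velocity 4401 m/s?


t = x / V
= 4090 / 4401
= 0.9293 s

0.9293


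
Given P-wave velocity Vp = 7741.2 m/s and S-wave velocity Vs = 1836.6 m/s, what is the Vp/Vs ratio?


Vp/Vs = 7741.2 / 1836.6
= 4.215

4.215


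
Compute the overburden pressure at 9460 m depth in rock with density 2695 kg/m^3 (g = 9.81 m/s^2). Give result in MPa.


P = rho * g * z / 1e6
= 2695 * 9.81 * 9460 / 1e6
= 250103007.0 / 1e6
= 250.103 MPa

250.103


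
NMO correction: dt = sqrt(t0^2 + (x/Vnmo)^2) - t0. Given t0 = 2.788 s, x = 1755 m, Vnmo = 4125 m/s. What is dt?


x/Vnmo = 1755/4125 = 0.425455
(x/Vnmo)^2 = 0.181012
t0^2 = 7.772944
sqrt(7.772944 + 0.181012) = 2.820276
dt = 2.820276 - 2.788 = 0.032276

0.032276


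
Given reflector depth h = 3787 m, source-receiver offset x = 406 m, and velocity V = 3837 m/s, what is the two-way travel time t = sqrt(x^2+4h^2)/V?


x^2 + 4h^2 = 406^2 + 4*3787^2 = 164836 + 57365476 = 57530312
sqrt(57530312) = 7584.8739
t = 7584.8739 / 3837 = 1.9768 s

1.9768


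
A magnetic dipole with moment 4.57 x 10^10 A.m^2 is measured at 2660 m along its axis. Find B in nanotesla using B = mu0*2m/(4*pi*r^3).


m = 4.57 x 10^10 = 45700000000 A.m^2
2m = 91400000000 A.m^2
r^3 = 2660^3 = 18821096000
B = (4pi*10^-7) * 91400000000 / (4*pi * 18821096000) * 1e9
= 114856.627415 / 236512867704.43 * 1e9
= 485.6253 nT

485.6253


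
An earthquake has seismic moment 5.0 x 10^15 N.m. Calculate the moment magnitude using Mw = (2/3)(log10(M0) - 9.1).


log10(M0) = log10(5.0 x 10^15) = 15.699
Mw = 2/3 * (15.699 - 9.1)
= 2/3 * 6.599
= 4.4

4.4


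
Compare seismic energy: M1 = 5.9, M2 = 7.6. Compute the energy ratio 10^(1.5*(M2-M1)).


M2 - M1 = 7.6 - 5.9 = 1.7
1.5 * 1.7 = 2.55
ratio = 10^2.55 = 354.81

354.81


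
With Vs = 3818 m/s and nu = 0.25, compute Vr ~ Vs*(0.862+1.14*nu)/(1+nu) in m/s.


Numerator factor = 0.862 + 1.14*0.25 = 1.147
Denominator = 1 + 0.25 = 1.25
Vr = 3818 * 1.147 / 1.25 = 3503.4 m/s

3503.4


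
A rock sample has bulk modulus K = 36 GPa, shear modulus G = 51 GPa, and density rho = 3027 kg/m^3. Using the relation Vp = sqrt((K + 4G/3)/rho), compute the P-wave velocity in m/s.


First compute the effective modulus:
K + 4G/3 = 36e9 + 4*51e9/3 = 104000000000.0 Pa
Then divide by density:
104000000000.0 / 3027 = 34357449.6201 Pa/(kg/m^3)
Take the square root:
Vp = sqrt(34357449.6201) = 5861.52 m/s

5861.52


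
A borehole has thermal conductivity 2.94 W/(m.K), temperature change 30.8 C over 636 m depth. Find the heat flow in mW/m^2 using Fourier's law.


q = k * dT / dz * 1000
= 2.94 * 30.8 / 636 * 1000
= 0.142377 * 1000
= 142.3774 mW/m^2

142.3774


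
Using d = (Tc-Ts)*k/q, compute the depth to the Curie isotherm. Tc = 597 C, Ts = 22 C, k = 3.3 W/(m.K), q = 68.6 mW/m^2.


T_Curie - T_surf = 597 - 22 = 575 C
Convert q to W/m^2: 68.6 mW/m^2 = 0.0686 W/m^2
d = 575 * 3.3 / 0.0686 = 27660.35 m

27660.35


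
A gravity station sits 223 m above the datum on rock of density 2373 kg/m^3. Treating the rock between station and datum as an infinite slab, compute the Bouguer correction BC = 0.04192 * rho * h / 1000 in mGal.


BC = 0.04192 * rho * h / 1000
= 0.04192 * 2373 * 223 / 1000
= 22.1832 mGal

22.1832


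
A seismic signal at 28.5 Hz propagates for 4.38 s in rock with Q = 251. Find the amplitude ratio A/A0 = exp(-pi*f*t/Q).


pi*f*t/Q = pi*28.5*4.38/251 = 1.56241
A/A0 = exp(-1.56241) = 0.20963

0.20963


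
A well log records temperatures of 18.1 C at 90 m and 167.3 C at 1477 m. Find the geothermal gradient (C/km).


dT = 167.3 - 18.1 = 149.2 C
dz = 1477 - 90 = 1387 m
gradient = dT/dz * 1000 = 149.2/1387 * 1000 = 107.5703 C/km

107.5703


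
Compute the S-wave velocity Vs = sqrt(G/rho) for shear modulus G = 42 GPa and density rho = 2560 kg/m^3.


Convert G to Pa: G = 42e9 Pa
Compute G/rho = 42e9 / 2560 = 16406250.0
Vs = sqrt(16406250.0) = 4050.46 m/s

4050.46


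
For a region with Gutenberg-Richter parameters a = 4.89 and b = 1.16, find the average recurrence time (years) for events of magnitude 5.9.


log10(N) = 4.89 - 1.16*5.9 = -1.954
N = 10^-1.954 = 0.011117
T = 1/N = 1/0.011117 = 89.9498 years

89.9498


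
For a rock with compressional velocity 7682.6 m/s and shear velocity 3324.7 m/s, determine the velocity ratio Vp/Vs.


Vp/Vs = 7682.6 / 3324.7
= 2.3108

2.3108


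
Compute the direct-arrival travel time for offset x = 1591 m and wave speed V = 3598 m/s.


t = x / V
= 1591 / 3598
= 0.4422 s

0.4422


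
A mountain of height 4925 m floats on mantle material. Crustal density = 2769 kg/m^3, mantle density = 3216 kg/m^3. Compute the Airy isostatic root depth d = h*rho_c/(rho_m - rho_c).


rho_m - rho_c = 3216 - 2769 = 447
d = 4925 * 2769 / 447
= 13637325 / 447
= 30508.56 m

30508.56


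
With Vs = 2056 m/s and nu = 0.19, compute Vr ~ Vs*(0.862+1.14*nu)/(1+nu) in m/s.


Numerator factor = 0.862 + 1.14*0.19 = 1.0786
Denominator = 1 + 0.19 = 1.19
Vr = 2056 * 1.0786 / 1.19 = 1863.53 m/s

1863.53


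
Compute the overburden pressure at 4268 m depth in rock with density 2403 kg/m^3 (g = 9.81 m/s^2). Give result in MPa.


P = rho * g * z / 1e6
= 2403 * 9.81 * 4268 / 1e6
= 100611399.24 / 1e6
= 100.6114 MPa

100.6114


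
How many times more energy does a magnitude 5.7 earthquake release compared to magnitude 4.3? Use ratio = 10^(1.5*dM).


M2 - M1 = 5.7 - 4.3 = 1.4
1.5 * 1.4 = 2.1
ratio = 10^2.1 = 125.89

125.89


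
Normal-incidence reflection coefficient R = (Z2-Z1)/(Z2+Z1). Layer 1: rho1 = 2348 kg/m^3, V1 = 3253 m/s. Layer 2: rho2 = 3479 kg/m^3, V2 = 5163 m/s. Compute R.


Z1 = 2348 * 3253 = 7638044
Z2 = 3479 * 5163 = 17962077
R = (17962077 - 7638044) / (17962077 + 7638044) = 10324033 / 25600121 = 0.4033

0.4033


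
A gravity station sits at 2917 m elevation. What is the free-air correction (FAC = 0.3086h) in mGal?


FAC = 0.3086 * h
= 0.3086 * 2917
= 900.1862 mGal

900.1862


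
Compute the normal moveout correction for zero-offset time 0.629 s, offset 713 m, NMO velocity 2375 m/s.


x/Vnmo = 713/2375 = 0.300211
(x/Vnmo)^2 = 0.090126
t0^2 = 0.395641
sqrt(0.395641 + 0.090126) = 0.69697
dt = 0.69697 - 0.629 = 0.06797

0.06797


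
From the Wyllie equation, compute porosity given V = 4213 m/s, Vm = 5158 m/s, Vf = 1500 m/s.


1/V - 1/Vm = 1/4213 - 1/5158 = 4.349e-05
1/Vf - 1/Vm = 1/1500 - 1/5158 = 0.00047279
phi = 4.349e-05 / 0.00047279 = 0.092

0.092


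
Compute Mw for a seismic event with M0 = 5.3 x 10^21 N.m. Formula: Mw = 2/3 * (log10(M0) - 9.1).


log10(M0) = log10(5.3 x 10^21) = 21.7243
Mw = 2/3 * (21.7243 - 9.1)
= 2/3 * 12.6243
= 8.42

8.42


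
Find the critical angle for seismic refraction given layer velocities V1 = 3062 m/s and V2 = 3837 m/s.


V1/V2 = 3062/3837 = 0.798019
theta_c = arcsin(0.798019) = 52.9414 degrees

52.9414


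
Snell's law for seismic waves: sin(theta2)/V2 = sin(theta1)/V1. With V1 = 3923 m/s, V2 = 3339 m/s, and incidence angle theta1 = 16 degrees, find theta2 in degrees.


sin(theta1) = sin(16 deg) = 0.275637
sin(theta2) = V2/V1 * sin(theta1) = 3339/3923 * 0.275637 = 0.234604
theta2 = arcsin(0.234604) = 13.5683 degrees

13.5683


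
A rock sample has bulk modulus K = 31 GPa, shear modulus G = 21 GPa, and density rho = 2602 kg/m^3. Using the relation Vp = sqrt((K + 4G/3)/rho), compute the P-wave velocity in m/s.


First compute the effective modulus:
K + 4G/3 = 31e9 + 4*21e9/3 = 59000000000.0 Pa
Then divide by density:
59000000000.0 / 2602 = 22674865.4881 Pa/(kg/m^3)
Take the square root:
Vp = sqrt(22674865.4881) = 4761.81 m/s

4761.81


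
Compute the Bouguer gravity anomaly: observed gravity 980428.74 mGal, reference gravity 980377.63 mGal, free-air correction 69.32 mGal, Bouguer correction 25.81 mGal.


BA = g_obs - g_ref + FAC - BC
= 980428.74 - 980377.63 + 69.32 - 25.81
= 94.62 mGal

94.62


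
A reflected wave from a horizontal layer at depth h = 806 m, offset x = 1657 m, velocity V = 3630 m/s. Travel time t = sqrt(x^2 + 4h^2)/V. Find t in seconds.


x^2 + 4h^2 = 1657^2 + 4*806^2 = 2745649 + 2598544 = 5344193
sqrt(5344193) = 2311.7511
t = 2311.7511 / 3630 = 0.6368 s

0.6368


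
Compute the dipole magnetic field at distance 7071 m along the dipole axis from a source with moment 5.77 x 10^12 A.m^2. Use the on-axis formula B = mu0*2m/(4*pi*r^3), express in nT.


m = 5.77 x 10^12 = 5770000000000 A.m^2
2m = 11540000000000 A.m^2
r^3 = 7071^3 = 353543218911
B = (4pi*10^-7) * 11540000000000 / (4*pi * 353543218911) * 1e9
= 14501591.68897 / 4442755117029.14 * 1e9
= 3264.0988 nT

3264.0988


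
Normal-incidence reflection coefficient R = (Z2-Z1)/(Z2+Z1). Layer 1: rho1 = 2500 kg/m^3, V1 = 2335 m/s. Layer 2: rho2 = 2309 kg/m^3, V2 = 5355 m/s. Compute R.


Z1 = 2500 * 2335 = 5837500
Z2 = 2309 * 5355 = 12364695
R = (12364695 - 5837500) / (12364695 + 5837500) = 6527195 / 18202195 = 0.3586

0.3586


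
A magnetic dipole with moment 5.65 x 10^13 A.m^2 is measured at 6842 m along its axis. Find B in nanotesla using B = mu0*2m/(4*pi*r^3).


m = 5.65 x 10^13 = 56500000000000 A.m^2
2m = 113000000000000 A.m^2
r^3 = 6842^3 = 320294299688
B = (4pi*10^-7) * 113000000000000 / (4*pi * 320294299688) * 1e9
= 141999987.942259 / 4024936875546.03 * 1e9
= 35280.0534 nT

35280.0534


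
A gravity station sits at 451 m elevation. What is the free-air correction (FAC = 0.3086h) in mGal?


FAC = 0.3086 * h
= 0.3086 * 451
= 139.1786 mGal

139.1786


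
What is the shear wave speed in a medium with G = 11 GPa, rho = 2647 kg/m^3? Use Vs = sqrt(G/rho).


Convert G to Pa: G = 11e9 Pa
Compute G/rho = 11e9 / 2647 = 4155647.9033
Vs = sqrt(4155647.9033) = 2038.54 m/s

2038.54


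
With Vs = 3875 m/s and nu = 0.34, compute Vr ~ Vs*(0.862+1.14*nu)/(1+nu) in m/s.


Numerator factor = 0.862 + 1.14*0.34 = 1.2496
Denominator = 1 + 0.34 = 1.34
Vr = 3875 * 1.2496 / 1.34 = 3613.58 m/s

3613.58


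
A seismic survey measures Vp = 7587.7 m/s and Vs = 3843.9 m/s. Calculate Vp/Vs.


Vp/Vs = 7587.7 / 3843.9
= 1.974

1.974


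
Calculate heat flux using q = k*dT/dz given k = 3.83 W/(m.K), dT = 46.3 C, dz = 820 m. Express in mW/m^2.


q = k * dT / dz * 1000
= 3.83 * 46.3 / 820 * 1000
= 0.216255 * 1000
= 216.2549 mW/m^2

216.2549


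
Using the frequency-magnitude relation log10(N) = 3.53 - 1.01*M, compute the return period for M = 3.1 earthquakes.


log10(N) = 3.53 - 1.01*3.1 = 0.399
N = 10^0.399 = 2.506109
T = 1/N = 1/2.506109 = 0.399 years

0.399


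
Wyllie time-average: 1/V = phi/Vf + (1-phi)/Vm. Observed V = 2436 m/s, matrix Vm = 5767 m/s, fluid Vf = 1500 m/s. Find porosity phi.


1/V - 1/Vm = 1/2436 - 1/5767 = 0.00023711
1/Vf - 1/Vm = 1/1500 - 1/5767 = 0.00049327
phi = 0.00023711 / 0.00049327 = 0.4807

0.4807


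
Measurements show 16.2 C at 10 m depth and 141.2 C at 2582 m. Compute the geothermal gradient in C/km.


dT = 141.2 - 16.2 = 125.0 C
dz = 2582 - 10 = 2572 m
gradient = dT/dz * 1000 = 125.0/2572 * 1000 = 48.6003 C/km

48.6003


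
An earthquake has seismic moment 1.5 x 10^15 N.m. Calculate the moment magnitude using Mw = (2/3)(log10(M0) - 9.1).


log10(M0) = log10(1.5 x 10^15) = 15.1761
Mw = 2/3 * (15.1761 - 9.1)
= 2/3 * 6.0761
= 4.05

4.05


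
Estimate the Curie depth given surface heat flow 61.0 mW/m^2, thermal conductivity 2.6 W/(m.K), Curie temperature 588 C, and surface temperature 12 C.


T_Curie - T_surf = 588 - 12 = 576 C
Convert q to W/m^2: 61.0 mW/m^2 = 0.061 W/m^2
d = 576 * 2.6 / 0.061 = 24550.82 m

24550.82


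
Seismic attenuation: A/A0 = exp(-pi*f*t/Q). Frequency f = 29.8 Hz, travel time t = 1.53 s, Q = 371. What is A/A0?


pi*f*t/Q = pi*29.8*1.53/371 = 0.386086
A/A0 = exp(-0.386086) = 0.679712

0.679712


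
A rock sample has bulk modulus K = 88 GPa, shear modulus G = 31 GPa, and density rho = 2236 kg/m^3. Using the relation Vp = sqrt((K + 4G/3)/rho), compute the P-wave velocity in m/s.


First compute the effective modulus:
K + 4G/3 = 88e9 + 4*31e9/3 = 129333333333.33 Pa
Then divide by density:
129333333333.33 / 2236 = 57841383.4228 Pa/(kg/m^3)
Take the square root:
Vp = sqrt(57841383.4228) = 7605.35 m/s

7605.35


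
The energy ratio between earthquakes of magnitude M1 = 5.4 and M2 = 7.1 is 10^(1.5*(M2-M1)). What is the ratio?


M2 - M1 = 7.1 - 5.4 = 1.7
1.5 * 1.7 = 2.55
ratio = 10^2.55 = 354.81

354.81


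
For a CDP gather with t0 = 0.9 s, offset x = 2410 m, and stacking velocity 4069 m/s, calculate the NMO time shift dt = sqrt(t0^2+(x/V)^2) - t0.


x/Vnmo = 2410/4069 = 0.592283
(x/Vnmo)^2 = 0.350799
t0^2 = 0.81
sqrt(0.81 + 0.350799) = 1.077404
dt = 1.077404 - 0.9 = 0.177404

0.177404


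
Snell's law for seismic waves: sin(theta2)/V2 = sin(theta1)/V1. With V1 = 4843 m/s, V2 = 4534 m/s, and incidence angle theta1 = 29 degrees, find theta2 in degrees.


sin(theta1) = sin(29 deg) = 0.48481
sin(theta2) = V2/V1 * sin(theta1) = 4534/4843 * 0.48481 = 0.453877
theta2 = arcsin(0.453877) = 26.9927 degrees

26.9927


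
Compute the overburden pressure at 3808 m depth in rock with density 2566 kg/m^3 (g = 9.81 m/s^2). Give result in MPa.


P = rho * g * z / 1e6
= 2566 * 9.81 * 3808 / 1e6
= 95856727.68 / 1e6
= 95.8567 MPa

95.8567


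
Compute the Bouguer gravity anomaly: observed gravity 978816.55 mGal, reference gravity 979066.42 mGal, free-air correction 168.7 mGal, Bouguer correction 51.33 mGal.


BA = g_obs - g_ref + FAC - BC
= 978816.55 - 979066.42 + 168.7 - 51.33
= -132.5 mGal

-132.5


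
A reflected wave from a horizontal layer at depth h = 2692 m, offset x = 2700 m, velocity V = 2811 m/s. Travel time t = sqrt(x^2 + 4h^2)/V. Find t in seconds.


x^2 + 4h^2 = 2700^2 + 4*2692^2 = 7290000 + 28987456 = 36277456
sqrt(36277456) = 6023.077
t = 6023.077 / 2811 = 2.1427 s

2.1427


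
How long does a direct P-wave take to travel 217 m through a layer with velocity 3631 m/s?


t = x / V
= 217 / 3631
= 0.0598 s

0.0598


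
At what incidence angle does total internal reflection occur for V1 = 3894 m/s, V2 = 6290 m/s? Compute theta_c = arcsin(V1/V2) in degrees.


V1/V2 = 3894/6290 = 0.619078
theta_c = arcsin(0.619078) = 38.2488 degrees

38.2488


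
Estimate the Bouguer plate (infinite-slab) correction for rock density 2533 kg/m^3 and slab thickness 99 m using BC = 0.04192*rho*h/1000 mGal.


BC = 0.04192 * rho * h / 1000
= 0.04192 * 2533 * 99 / 1000
= 10.5122 mGal

10.5122


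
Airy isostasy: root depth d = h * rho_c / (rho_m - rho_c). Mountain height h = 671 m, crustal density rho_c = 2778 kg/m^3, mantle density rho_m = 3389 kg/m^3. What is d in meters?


rho_m - rho_c = 3389 - 2778 = 611
d = 671 * 2778 / 611
= 1864038 / 611
= 3050.8 m

3050.8


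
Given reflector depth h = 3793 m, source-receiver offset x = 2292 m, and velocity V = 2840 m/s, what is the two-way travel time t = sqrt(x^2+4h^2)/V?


x^2 + 4h^2 = 2292^2 + 4*3793^2 = 5253264 + 57547396 = 62800660
sqrt(62800660) = 7924.6867
t = 7924.6867 / 2840 = 2.7904 s

2.7904


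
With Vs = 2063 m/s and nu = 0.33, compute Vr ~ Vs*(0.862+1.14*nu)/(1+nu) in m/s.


Numerator factor = 0.862 + 1.14*0.33 = 1.2382
Denominator = 1 + 0.33 = 1.33
Vr = 2063 * 1.2382 / 1.33 = 1920.61 m/s

1920.61


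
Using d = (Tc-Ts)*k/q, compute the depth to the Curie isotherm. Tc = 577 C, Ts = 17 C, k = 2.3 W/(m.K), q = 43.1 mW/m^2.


T_Curie - T_surf = 577 - 17 = 560 C
Convert q to W/m^2: 43.1 mW/m^2 = 0.0431 W/m^2
d = 560 * 2.3 / 0.0431 = 29883.99 m

29883.99


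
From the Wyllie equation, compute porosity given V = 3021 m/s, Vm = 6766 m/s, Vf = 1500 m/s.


1/V - 1/Vm = 1/3021 - 1/6766 = 0.00018322
1/Vf - 1/Vm = 1/1500 - 1/6766 = 0.00051887
phi = 0.00018322 / 0.00051887 = 0.3531

0.3531


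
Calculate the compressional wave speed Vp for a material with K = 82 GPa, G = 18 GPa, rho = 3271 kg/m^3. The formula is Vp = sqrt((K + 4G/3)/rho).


First compute the effective modulus:
K + 4G/3 = 82e9 + 4*18e9/3 = 106000000000.0 Pa
Then divide by density:
106000000000.0 / 3271 = 32405992.0514 Pa/(kg/m^3)
Take the square root:
Vp = sqrt(32405992.0514) = 5692.63 m/s

5692.63


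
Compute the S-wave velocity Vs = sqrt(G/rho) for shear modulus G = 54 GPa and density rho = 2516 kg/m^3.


Convert G to Pa: G = 54e9 Pa
Compute G/rho = 54e9 / 2516 = 21462639.1097
Vs = sqrt(21462639.1097) = 4632.78 m/s

4632.78


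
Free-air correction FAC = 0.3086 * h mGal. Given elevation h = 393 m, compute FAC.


FAC = 0.3086 * h
= 0.3086 * 393
= 121.2798 mGal

121.2798
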